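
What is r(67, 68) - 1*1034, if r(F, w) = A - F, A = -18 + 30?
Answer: -1089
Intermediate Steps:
A = 12
r(F, w) = 12 - F
r(67, 68) - 1*1034 = (12 - 1*67) - 1*1034 = (12 - 67) - 1034 = -55 - 1034 = -1089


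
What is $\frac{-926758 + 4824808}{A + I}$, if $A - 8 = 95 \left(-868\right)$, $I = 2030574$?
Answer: $\frac{649675}{324687} \approx 2.0009$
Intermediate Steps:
$A = -82452$ ($A = 8 + 95 \left(-868\right) = 8 - 82460 = -82452$)
$\frac{-926758 + 4824808}{A + I} = \frac{-926758 + 4824808}{-82452 + 2030574} = \frac{3898050}{1948122} = 3898050 \cdot \frac{1}{1948122} = \frac{649675}{324687}$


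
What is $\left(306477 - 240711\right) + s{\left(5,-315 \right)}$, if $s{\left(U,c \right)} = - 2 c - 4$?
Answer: $66392$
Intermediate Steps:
$s{\left(U,c \right)} = -4 - 2 c$
$\left(306477 - 240711\right) + s{\left(5,-315 \right)} = \left(306477 - 240711\right) - -626 = 65766 + \left(-4 + 630\right) = 65766 + 626 = 66392$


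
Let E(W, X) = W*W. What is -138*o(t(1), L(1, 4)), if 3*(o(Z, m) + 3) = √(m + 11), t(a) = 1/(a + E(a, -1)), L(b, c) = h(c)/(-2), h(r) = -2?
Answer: 414 - 92*√3 ≈ 254.65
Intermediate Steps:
E(W, X) = W²
L(b, c) = 1 (L(b, c) = -2/(-2) = -2*(-½) = 1)
t(a) = 1/(a + a²)
o(Z, m) = -3 + √(11 + m)/3 (o(Z, m) = -3 + √(m + 11)/3 = -3 + √(11 + m)/3)
-138*o(t(1), L(1, 4)) = -138*(-3 + √(11 + 1)/3) = -138*(-3 + √12/3) = -138*(-3 + (2*√3)/3) = -138*(-3 + 2*√3/3) = 414 - 92*√3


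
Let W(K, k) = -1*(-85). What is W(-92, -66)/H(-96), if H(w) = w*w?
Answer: 85/9216 ≈ 0.0092231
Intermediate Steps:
W(K, k) = 85
H(w) = w²
W(-92, -66)/H(-96) = 85/((-96)²) = 85/9216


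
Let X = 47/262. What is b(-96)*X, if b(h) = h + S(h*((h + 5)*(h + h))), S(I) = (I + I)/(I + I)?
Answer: -4465/262 ≈ -17.042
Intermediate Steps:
S(I) = 1 (S(I) = (2*I)/((2*I)) = (2*I)*(1/(2*I)) = 1)
b(h) = 1 + h (b(h) = h + 1 = 1 + h)
X = 47/262 (X = 47*(1/262) = 47/262 ≈ 0.17939)
b(-96)*X = (1 - 96)*(47/262) = -95*47/262 = -4465/262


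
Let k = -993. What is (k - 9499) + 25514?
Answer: 15022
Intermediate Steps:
(k - 9499) + 25514 = (-993 - 9499) + 25514 = -10492 + 25514 = 15022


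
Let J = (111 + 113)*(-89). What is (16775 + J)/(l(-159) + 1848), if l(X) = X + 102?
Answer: -3161/1791 ≈ -1.7649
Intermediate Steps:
l(X) = 102 + X
J = -19936 (J = 224*(-89) = -19936)
(16775 + J)/(l(-159) + 1848) = (16775 - 19936)/((102 - 159) + 1848) = -3161/(-57 + 1848) = -3161/1791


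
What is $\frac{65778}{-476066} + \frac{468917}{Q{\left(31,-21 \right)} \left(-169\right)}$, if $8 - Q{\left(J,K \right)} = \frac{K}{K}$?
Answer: $- \frac{111656627948}{281593039} \approx -396.52$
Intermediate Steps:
$Q{\left(J,K \right)} = 7$ ($Q{\left(J,K \right)} = 8 - \frac{K}{K} = 8 - 1 = 7$)
$\frac{65778}{-476066} + \frac{468917}{Q{\left(31,-21 \right)} \left(-169\right)} = \frac{65778}{-476066} + \frac{468917}{7 \left(-169\right)} = 65778 \left(- \frac{1}{476066}\right) + \frac{468917}{-1183} = - \frac{32889}{238033} + 468917 \left(- \frac{1}{1183}\right) = - \frac{32889}{238033} - \frac{468917}{1183} = - \frac{111656627948}{281593039}$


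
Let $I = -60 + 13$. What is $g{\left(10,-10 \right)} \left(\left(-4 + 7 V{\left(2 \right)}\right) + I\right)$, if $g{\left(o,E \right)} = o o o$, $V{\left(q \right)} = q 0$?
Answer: $-51000$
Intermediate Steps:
$V{\left(q \right)} = 0$
$I = -47$
$g{\left(o,E \right)} = o^{3}$ ($g{\left(o,E \right)} = o^{2} o = o^{3}$)
$g{\left(10,-10 \right)} \left(\left(-4 + 7 V{\left(2 \right)}\right) + I\right) = 10^{3} \left(\left(-4 + 7 \cdot 0\right) - 47\right) = 1000 \left(\left(-4 + 0\right) - 47\right) = 1000 \left(-4 - 47\right) = 1000 \left(-51\right) = -51000$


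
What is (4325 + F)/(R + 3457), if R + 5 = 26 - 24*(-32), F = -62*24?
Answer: 2837/4246 ≈ 0.66816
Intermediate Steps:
F = -1488
R = 789 (R = -5 + (26 - 24*(-32)) = -5 + (26 + 768) = -5 + 794 = 789)
(4325 + F)/(R + 3457) = (4325 - 1488)/(789 + 3457) = 2837/4246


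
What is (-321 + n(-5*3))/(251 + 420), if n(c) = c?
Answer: -336/671 ≈ -0.50074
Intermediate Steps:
(-321 + n(-5*3))/(251 + 420) = (-321 - 5*3)/(251 + 420) = (-321 - 15)/671 = -336*1/671 = -336/671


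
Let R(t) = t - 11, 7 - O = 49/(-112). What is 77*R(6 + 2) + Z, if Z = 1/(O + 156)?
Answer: -604049/2615 ≈ -230.99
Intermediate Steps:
O = 119/16 (O = 7 - 49/(-112) = 7 - 49*(-1)/112 = 7 - 1*(-7/16) = 7 + 7/16 = 119/16 ≈ 7.4375)
R(t) = -11 + t
Z = 16/2615 (Z = 1/(119/16 + 156) = 1/(2615/16) = 16/2615 ≈ 0.0061185)
77*R(6 + 2) + Z = 77*(-11 + (6 + 2)) + 16/2615 = 77*(-11 + 8) + 16/2615 = 77*(-3) + 16/2615 = -231 + 16/2615 = -604049/2615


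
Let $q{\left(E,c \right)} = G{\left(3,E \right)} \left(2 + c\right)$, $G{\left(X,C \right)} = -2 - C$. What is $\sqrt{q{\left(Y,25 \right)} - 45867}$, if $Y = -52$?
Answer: $i \sqrt{44517} \approx 210.99 i$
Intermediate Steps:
$q{\left(E,c \right)} = \left(-2 - E\right) \left(2 + c\right)$
$\sqrt{q{\left(Y,25 \right)} - 45867} = \sqrt{- \left(2 - 52\right) \left(2 + 25\right) - 45867} = \sqrt{\left(-1\right) \left(-50\right) 27 - 45867} = \sqrt{1350 - 45867} = \sqrt{-44517} = i \sqrt{44517}$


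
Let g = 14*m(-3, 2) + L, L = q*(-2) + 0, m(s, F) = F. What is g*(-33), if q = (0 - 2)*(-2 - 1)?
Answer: -528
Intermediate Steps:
q = 6 (q = -2*(-3) = 6)
L = -12 (L = 6*(-2) + 0 = -12 + 0 = -12)
g = 16 (g = 14*2 - 12 = 28 - 12 = 16)
g*(-33) = 16*(-33) = -528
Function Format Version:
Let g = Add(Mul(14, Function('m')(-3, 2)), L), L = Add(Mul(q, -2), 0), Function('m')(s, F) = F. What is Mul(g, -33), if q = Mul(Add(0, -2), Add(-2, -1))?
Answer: -528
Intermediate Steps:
q = 6 (q = Mul(-2, -3) = 6)
L = -12 (L = Add(Mul(6, -2), 0) = Add(-12, 0) = -12)
g = 16 (g = Add(Mul(14, 2), -12) = Add(28, -12) = 16)
Mul(g, -33) = Mul(16, -33) = -528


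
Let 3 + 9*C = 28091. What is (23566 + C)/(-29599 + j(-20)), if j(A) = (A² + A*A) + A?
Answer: -240182/259371 ≈ -0.92602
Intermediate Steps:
C = 28088/9 (C = -⅓ + (⅑)*28091 = -⅓ + 28091/9 = 28088/9 ≈ 3120.9)
j(A) = A + 2*A² (j(A) = (A² + A²) + A = 2*A² + A = A + 2*A²)
(23566 + C)/(-29599 + j(-20)) = (23566 + 28088/9)/(-29599 - 20*(1 + 2*(-20))) = 240182/(9*(-29599 - 20*(1 - 40))) = 240182/(9*(-29599 - 20*(-39))) = 240182/(9*(-29599 + 780)) = (240182/9)/(-28819) = (240182/9)*(-1/28819) = -240182/259371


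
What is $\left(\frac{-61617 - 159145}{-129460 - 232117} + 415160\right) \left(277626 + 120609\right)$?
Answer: $\frac{59780062620735270}{361577} \approx 1.6533 \cdot 10^{11}$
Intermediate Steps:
$\left(\frac{-61617 - 159145}{-129460 - 232117} + 415160\right) \left(277626 + 120609\right) = \left(- \frac{220762}{-361577} + 415160\right) 398235 = \left(\left(-220762\right) \left(- \frac{1}{361577}\right) + 415160\right) 398235 = \left(\frac{220762}{361577} + 415160\right) 398235 = \frac{150112528082}{361577} \cdot 398235 = \frac{59780062620735270}{361577}$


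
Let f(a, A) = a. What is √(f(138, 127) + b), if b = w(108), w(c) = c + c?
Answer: √354 ≈ 18.815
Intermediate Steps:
w(c) = 2*c
b = 216 (b = 2*108 = 216)
√(f(138, 127) + b) = √(138 + 216) = √354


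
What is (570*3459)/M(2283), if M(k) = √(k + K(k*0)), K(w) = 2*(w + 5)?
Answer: 1971630*√2293/2293 ≈ 41174.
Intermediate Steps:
K(w) = 10 + 2*w (K(w) = 2*(5 + w) = 10 + 2*w)
M(k) = √(10 + k) (M(k) = √(k + (10 + 2*(k*0))) = √(k + (10 + 2*0)) = √(k + (10 + 0)) = √(k + 10) = √(10 + k))
(570*3459)/M(2283) = (570*3459)/(√(10 + 2283)) = 1971630/(√2293) = 1971630*(√2293/2293) = 1971630*√2293/2293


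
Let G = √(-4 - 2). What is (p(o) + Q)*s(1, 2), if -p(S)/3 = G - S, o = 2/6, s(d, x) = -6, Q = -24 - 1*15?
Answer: 228 + 18*I*√6 ≈ 228.0 + 44.091*I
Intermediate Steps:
Q = -39 (Q = -24 - 15 = -39)
G = I*√6 (G = √(-6) = I*√6 ≈ 2.4495*I)
o = ⅓ (o = 2*(⅙) = ⅓ ≈ 0.33333)
p(S) = 3*S - 3*I*√6 (p(S) = -3*(I*√6 - S) = -3*(-S + I*√6) = 3*S - 3*I*√6)
(p(o) + Q)*s(1, 2) = ((3*(⅓) - 3*I*√6) - 39)*(-6) = ((1 - 3*I*√6) - 39)*(-6) = (-38 - 3*I*√6)*(-6) = 228 + 18*I*√6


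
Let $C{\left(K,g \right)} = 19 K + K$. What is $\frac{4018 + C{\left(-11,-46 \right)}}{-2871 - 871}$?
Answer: $- \frac{1899}{1871} \approx -1.015$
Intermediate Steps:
$C{\left(K,g \right)} = 20 K$
$\frac{4018 + C{\left(-11,-46 \right)}}{-2871 - 871} = \frac{4018 + 20 \left(-11\right)}{-2871 - 871} = \frac{4018 - 220}{-3742} = 3798 \left(- \frac{1}{3742}\right) = - \frac{1899}{1871}$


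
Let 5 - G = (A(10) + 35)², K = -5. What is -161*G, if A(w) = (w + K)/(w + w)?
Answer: 3187961/16 ≈ 1.9925e+5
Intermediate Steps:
A(w) = (-5 + w)/(2*w) (A(w) = (w - 5)/(w + w) = (-5 + w)/((2*w)) = (-5 + w)*(1/(2*w)) = (-5 + w)/(2*w))
G = -19801/16 (G = 5 - ((½)*(-5 + 10)/10 + 35)² = 5 - ((½)*(⅒)*5 + 35)² = 5 - (¼ + 35)² = 5 - (141/4)² = 5 - 1*19881/16 = 5 - 19881/16 = -19801/16 ≈ -1237.6)
-161*G = -161*(-19801/16) = 3187961/16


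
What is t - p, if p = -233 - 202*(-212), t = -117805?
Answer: -160396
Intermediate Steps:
p = 42591 (p = -233 + 42824 = 42591)
t - p = -117805 - 1*42591 = -117805 - 42591 = -160396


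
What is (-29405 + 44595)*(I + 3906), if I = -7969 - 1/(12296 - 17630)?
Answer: -23514164485/381 ≈ -6.1717e+7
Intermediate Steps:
I = -42506645/5334 (I = -7969 - 1/(-5334) = -7969 - 1*(-1/5334) = -7969 + 1/5334 = -42506645/5334 ≈ -7969.0)
(-29405 + 44595)*(I + 3906) = (-29405 + 44595)*(-42506645/5334 + 3906) = 15190*(-21672041/5334) = -23514164485/381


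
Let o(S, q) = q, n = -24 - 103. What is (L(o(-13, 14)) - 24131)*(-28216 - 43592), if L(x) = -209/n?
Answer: 220050445824/127 ≈ 1.7327e+9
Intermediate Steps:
n = -127
L(x) = 209/127 (L(x) = -209/(-127) = -209*(-1/127) = 209/127)
(L(o(-13, 14)) - 24131)*(-28216 - 43592) = (209/127 - 24131)*(-28216 - 43592) = -3064428/127*(-71808) = 220050445824/127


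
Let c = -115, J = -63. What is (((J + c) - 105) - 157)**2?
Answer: 193600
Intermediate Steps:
(((J + c) - 105) - 157)**2 = (((-63 - 115) - 105) - 157)**2 = ((-178 - 105) - 157)**2 = (-283 - 157)**2 = (-440)**2 = 193600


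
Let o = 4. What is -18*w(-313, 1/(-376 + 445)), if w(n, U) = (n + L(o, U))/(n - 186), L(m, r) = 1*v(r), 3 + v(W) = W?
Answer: -130818/11477 ≈ -11.398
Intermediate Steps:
v(W) = -3 + W
L(m, r) = -3 + r (L(m, r) = 1*(-3 + r) = -3 + r)
w(n, U) = (-3 + U + n)/(-186 + n) (w(n, U) = (n + (-3 + U))/(n - 186) = (-3 + U + n)/(-186 + n))
-18*w(-313, 1/(-376 + 445)) = -18*(-3 + 1/(-376 + 445) - 313)/(-186 - 313) = -18*(-3 + 1/69 - 313)/(-499) = -(-18)*(-3 + 1/69 - 313)/499 = -(-18)*(-21803)/(499*69) = -18*21803/34431 = -130818/11477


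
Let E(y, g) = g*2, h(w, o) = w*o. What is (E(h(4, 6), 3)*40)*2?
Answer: 480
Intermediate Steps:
h(w, o) = o*w
E(y, g) = 2*g
(E(h(4, 6), 3)*40)*2 = ((2*3)*40)*2 = (6*40)*2 = 240*2 = 480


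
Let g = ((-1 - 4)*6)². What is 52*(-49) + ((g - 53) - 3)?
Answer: -1704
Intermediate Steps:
g = 900 (g = (-5*6)² = (-30)² = 900)
52*(-49) + ((g - 53) - 3) = 52*(-49) + ((900 - 53) - 3) = -2548 + (847 - 3) = -2548 + 844 = -1704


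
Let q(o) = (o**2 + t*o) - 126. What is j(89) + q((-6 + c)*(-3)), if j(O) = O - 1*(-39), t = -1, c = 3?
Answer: 74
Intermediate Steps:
j(O) = 39 + O (j(O) = O + 39 = 39 + O)
q(o) = -126 + o**2 - o (q(o) = (o**2 - o) - 126 = -126 + o**2 - o)
j(89) + q((-6 + c)*(-3)) = (39 + 89) + (-126 + ((-6 + 3)*(-3))**2 - (-6 + 3)*(-3)) = 128 + (-126 + (-3*(-3))**2 - (-3)*(-3)) = 128 + (-126 + 9**2 - 1*9) = 128 + (-126 + 81 - 9) = 128 - 54 = 74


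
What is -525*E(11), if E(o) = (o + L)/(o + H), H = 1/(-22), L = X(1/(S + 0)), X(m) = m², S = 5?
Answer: -127512/241 ≈ -529.10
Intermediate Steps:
L = 1/25 (L = (1/(5 + 0))² = (1/5)² = (⅕)² = 1/25 ≈ 0.040000)
H = -1/22 ≈ -0.045455
E(o) = (1/25 + o)/(-1/22 + o) (E(o) = (o + 1/25)/(o - 1/22) = (1/25 + o)/(-1/22 + o))
-525*E(11) = -462*(1 + 25*11)/(-1 + 22*11) = -462*(1 + 275)/(-1 + 242) = -462*276/241 = -525*6072/6025 = -127512/241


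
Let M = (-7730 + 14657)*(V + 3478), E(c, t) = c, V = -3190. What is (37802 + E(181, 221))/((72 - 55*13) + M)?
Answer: 3453/181303 ≈ 0.019045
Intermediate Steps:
M = 1994976 (M = (-7730 + 14657)*(-3190 + 3478) = 6927*288 = 1994976)
(37802 + E(181, 221))/((72 - 55*13) + M) = (37802 + 181)/((72 - 55*13) + 1994976) = 37983/((72 - 715) + 1994976) = 37983/(-643 + 1994976) = 37983/1994333 = 37983*(1/1994333) = 3453/181303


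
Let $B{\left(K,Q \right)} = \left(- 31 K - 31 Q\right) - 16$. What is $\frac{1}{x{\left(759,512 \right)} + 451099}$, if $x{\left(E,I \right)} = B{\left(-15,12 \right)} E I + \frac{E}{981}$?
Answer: $\frac{327}{9932270458} \approx 3.2923 \cdot 10^{-8}$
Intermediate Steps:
$B{\left(K,Q \right)} = -16 - 31 K - 31 Q$
$x{\left(E,I \right)} = \frac{E}{981} + 77 E I$ ($x{\left(E,I \right)} = \left(-16 - -465 - 372\right) E I + \frac{E}{981} = \left(-16 + 465 - 372\right) E I + E \frac{1}{981} = 77 E I + \frac{E}{981} = \frac{E}{981} + 77 E I$)
$\frac{1}{x{\left(759,512 \right)} + 451099} = \frac{1}{\frac{1}{981} \cdot 759 \left(1 + 75537 \cdot 512\right) + 451099} = \frac{1}{\frac{1}{981} \cdot 759 \left(1 + 38674944\right) + 451099} = \frac{1}{\frac{1}{981} \cdot 759 \cdot 38674945 + 451099} = \frac{1}{\frac{9784761085}{327} + 451099} = \frac{1}{\frac{9932270458}{327}} = \frac{327}{9932270458}$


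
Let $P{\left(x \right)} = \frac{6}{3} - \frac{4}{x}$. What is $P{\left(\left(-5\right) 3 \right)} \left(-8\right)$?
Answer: $- \frac{272}{15} \approx -18.133$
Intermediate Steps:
$P{\left(x \right)} = 2 - \frac{4}{x}$ ($P{\left(x \right)} = 6 \cdot \frac{1}{3} - \frac{4}{x} = 2 - \frac{4}{x}$)
$P{\left(\left(-5\right) 3 \right)} \left(-8\right) = \left(2 - \frac{4}{\left(-5\right) 3}\right) \left(-8\right) = \left(2 - \frac{4}{-15}\right) \left(-8\right) = \left(2 - - \frac{4}{15}\right) \left(-8\right) = \left(2 + \frac{4}{15}\right) \left(-8\right) = \frac{34}{15} \left(-8\right) = - \frac{272}{15}$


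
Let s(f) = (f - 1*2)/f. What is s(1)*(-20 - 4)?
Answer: 24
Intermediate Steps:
s(f) = (-2 + f)/f (s(f) = (f - 2)/f = (-2 + f)/f)
s(1)*(-20 - 4) = ((-2 + 1)/1)*(-20 - 4) = (1*(-1))*(-24) = -1*(-24) = 24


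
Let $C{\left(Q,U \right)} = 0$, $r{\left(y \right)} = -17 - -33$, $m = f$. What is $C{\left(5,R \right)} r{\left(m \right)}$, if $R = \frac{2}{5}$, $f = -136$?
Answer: $0$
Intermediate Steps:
$m = -136$
$R = \frac{2}{5}$ ($R = 2 \cdot \frac{1}{5} = \frac{2}{5} \approx 0.4$)
$r{\left(y \right)} = 16$ ($r{\left(y \right)} = -17 + 33 = 16$)
$C{\left(5,R \right)} r{\left(m \right)} = 0 \cdot 16 = 0$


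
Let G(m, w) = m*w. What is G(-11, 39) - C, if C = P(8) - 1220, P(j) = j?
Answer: 783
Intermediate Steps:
C = -1212 (C = 8 - 1220 = -1212)
G(-11, 39) - C = -11*39 - 1*(-1212) = -429 + 1212 = 783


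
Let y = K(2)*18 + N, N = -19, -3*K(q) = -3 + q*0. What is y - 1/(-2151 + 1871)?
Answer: -279/280 ≈ -0.99643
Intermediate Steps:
K(q) = 1 (K(q) = -(-3 + q*0)/3 = -(-3 + 0)/3 = -1/3*(-3) = 1)
y = -1 (y = 1*18 - 19 = 18 - 19 = -1)
y - 1/(-2151 + 1871) = -1 - 1/(-2151 + 1871) = -1 - 1/(-280) = -1 - 1*(-1/280) = -1 + 1/280 = -279/280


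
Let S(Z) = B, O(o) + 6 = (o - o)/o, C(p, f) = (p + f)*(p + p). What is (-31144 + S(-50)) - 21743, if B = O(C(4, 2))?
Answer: -52893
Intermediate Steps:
C(p, f) = 2*p*(f + p) (C(p, f) = (f + p)*(2*p) = 2*p*(f + p))
O(o) = -6 (O(o) = -6 + (o - o)/o = -6 + 0/o = -6 + 0 = -6)
B = -6
S(Z) = -6
(-31144 + S(-50)) - 21743 = (-31144 - 6) - 21743 = -31150 - 21743 = -52893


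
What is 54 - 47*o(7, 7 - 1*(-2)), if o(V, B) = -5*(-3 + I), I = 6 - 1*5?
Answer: -416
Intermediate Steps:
I = 1 (I = 6 - 5 = 1)
o(V, B) = 10 (o(V, B) = -5*(-3 + 1) = -5*(-2) = 10)
54 - 47*o(7, 7 - 1*(-2)) = 54 - 47*10 = 54 - 470 = -416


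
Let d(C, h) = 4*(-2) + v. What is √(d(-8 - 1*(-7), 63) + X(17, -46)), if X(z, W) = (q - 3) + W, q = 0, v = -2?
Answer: I*√59 ≈ 7.6811*I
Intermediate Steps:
d(C, h) = -10 (d(C, h) = 4*(-2) - 2 = -8 - 2 = -10)
X(z, W) = -3 + W (X(z, W) = (0 - 3) + W = -3 + W)
√(d(-8 - 1*(-7), 63) + X(17, -46)) = √(-10 + (-3 - 46)) = √(-10 - 49) = √(-59) = I*√59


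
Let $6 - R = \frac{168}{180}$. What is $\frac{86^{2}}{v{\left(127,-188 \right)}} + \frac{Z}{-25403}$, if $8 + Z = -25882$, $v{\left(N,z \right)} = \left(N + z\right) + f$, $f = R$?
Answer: $- \frac{2796487110}{21313117} \approx -131.21$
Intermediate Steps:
$R = \frac{76}{15}$ ($R = 6 - \frac{168}{180} = 6 - 168 \cdot \frac{1}{180} = 6 - \frac{14}{15} = \frac{76}{15} \approx 5.0667$)
$f = \frac{76}{15} \approx 5.0667$
$v{\left(N,z \right)} = \frac{76}{15} + N + z$ ($v{\left(N,z \right)} = \left(N + z\right) + \frac{76}{15} = \frac{76}{15} + N + z$)
$Z = -25890$ ($Z = -8 - 25882 = -25890$)
$\frac{86^{2}}{v{\left(127,-188 \right)}} + \frac{Z}{-25403} = \frac{86^{2}}{\frac{76}{15} + 127 - 188} - \frac{25890}{-25403} = \frac{7396}{- \frac{839}{15}} - - \frac{25890}{25403} = 7396 \left(- \frac{15}{839}\right) + \frac{25890}{25403} = - \frac{110940}{839} + \frac{25890}{25403} = - \frac{2796487110}{21313117}$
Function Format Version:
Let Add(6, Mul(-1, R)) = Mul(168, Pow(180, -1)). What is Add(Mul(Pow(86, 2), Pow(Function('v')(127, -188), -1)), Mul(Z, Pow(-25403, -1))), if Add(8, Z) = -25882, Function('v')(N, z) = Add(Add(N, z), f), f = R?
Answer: Rational(-2796487110, 21313117) ≈ -131.21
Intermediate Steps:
R = Rational(76, 15) (R = Add(6, Mul(-1, Mul(168, Pow(180, -1)))) = Add(6, Mul(-1, Mul(168, Rational(1, 180)))) = Add(6, Mul(-1, Rational(14, 15))) = Add(6, Rational(-14, 15)) = Rational(76, 15) ≈ 5.0667)
f = Rational(76, 15) ≈ 5.0667
Function('v')(N, z) = Add(Rational(76, 15), N, z) (Function('v')(N, z) = Add(Add(N, z), Rational(76, 15)) = Add(Rational(76, 15), N, z))
Z = -25890 (Z = Add(-8, -25882) = -25890)
Add(Mul(Pow(86, 2), Pow(Function('v')(127, -188), -1)), Mul(Z, Pow(-25403, -1))) = Add(Mul(Pow(86, 2), Pow(Add(Rational(76, 15), 127, -188), -1)), Mul(-25890, Pow(-25403, -1))) = Add(Mul(7396, Pow(Rational(-839, 15), -1)), Mul(-25890, Rational(-1, 25403))) = Add(Mul(7396, Rational(-15, 839)), Rational(25890, 25403)) = Add(Rational(-110940, 839), Rational(25890, 25403)) = Rational(-2796487110, 21313117)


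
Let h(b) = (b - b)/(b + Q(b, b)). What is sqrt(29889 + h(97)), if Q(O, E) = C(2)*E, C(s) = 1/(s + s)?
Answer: 27*sqrt(41) ≈ 172.88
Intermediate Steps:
C(s) = 1/(2*s)
Q(O, E) = E/4 (Q(O, E) = ((1/2)/2)*E = ((1/2)*(1/2))*E = E/4)
h(b) = 0 (h(b) = (b - b)/(b + b/4) = 0/((5*b/4)) = 0*(4/(5*b)) = 0)
sqrt(29889 + h(97)) = sqrt(29889 + 0) = sqrt(29889) = 27*sqrt(41)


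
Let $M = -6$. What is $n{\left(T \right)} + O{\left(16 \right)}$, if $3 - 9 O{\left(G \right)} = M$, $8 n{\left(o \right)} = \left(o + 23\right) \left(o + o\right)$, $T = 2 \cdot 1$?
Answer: $\frac{27}{2} \approx 13.5$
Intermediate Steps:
$T = 2$
$n{\left(o \right)} = \frac{o \left(23 + o\right)}{4}$ ($n{\left(o \right)} = \frac{\left(o + 23\right) \left(o + o\right)}{8} = \frac{\left(23 + o\right) 2 o}{8} = \frac{2 o \left(23 + o\right)}{8} = \frac{o \left(23 + o\right)}{4}$)
$O{\left(G \right)} = 1$ ($O{\left(G \right)} = \frac{1}{3} - - \frac{2}{3} = \frac{1}{3} + \frac{2}{3} = 1$)
$n{\left(T \right)} + O{\left(16 \right)} = \frac{1}{4} \cdot 2 \left(23 + 2\right) + 1 = \frac{1}{4} \cdot 2 \cdot 25 + 1 = \frac{25}{2} + 1 = \frac{27}{2}$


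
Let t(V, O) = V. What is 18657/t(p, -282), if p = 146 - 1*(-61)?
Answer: 2073/23 ≈ 90.130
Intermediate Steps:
p = 207 (p = 146 + 61 = 207)
18657/t(p, -282) = 18657/207 = 18657*(1/207) = 2073/23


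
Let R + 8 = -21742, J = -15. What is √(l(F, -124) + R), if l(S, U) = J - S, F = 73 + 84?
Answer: I*√21922 ≈ 148.06*I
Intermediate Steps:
R = -21750 (R = -8 - 21742 = -21750)
F = 157
l(S, U) = -15 - S
√(l(F, -124) + R) = √((-15 - 1*157) - 21750) = √((-15 - 157) - 21750) = √(-172 - 21750) = √(-21922) = I*√21922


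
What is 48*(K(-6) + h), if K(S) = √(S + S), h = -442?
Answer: -21216 + 96*I*√3 ≈ -21216.0 + 166.28*I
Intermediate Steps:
K(S) = √2*√S (K(S) = √(2*S) = √2*√S)
48*(K(-6) + h) = 48*(√2*√(-6) - 442) = 48*(√2*(I*√6) - 442) = 48*(2*I*√3 - 442) = 48*(-442 + 2*I*√3) = -21216 + 96*I*√3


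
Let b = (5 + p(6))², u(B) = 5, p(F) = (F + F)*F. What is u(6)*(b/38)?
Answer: 29645/38 ≈ 780.13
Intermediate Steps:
p(F) = 2*F² (p(F) = (2*F)*F = 2*F²)
b = 5929 (b = (5 + 2*6²)² = (5 + 2*36)² = (5 + 72)² = 77² = 5929)
u(6)*(b/38) = 5*(5929/38) = 29645/38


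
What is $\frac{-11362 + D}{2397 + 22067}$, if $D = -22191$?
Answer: $- \frac{33553}{24464} \approx -1.3715$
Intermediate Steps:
$\frac{-11362 + D}{2397 + 22067} = \frac{-11362 - 22191}{2397 + 22067} = - \frac{33553}{24464}$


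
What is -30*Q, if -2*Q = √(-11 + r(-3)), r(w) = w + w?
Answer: 15*I*√17 ≈ 61.847*I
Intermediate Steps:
r(w) = 2*w
Q = -I*√17/2 (Q = -√(-11 + 2*(-3))/2 = -√(-11 - 6)/2 = -I*√17/2 ≈ -2.0616*I)
-30*Q = -(-15)*I*√17 = 15*I*√17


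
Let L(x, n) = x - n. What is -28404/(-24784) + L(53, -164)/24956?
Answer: 11159818/9664211 ≈ 1.1548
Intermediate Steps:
-28404/(-24784) + L(53, -164)/24956 = -28404/(-24784) + (53 - 1*(-164))/24956 = -28404*(-1/24784) + (53 + 164)*(1/24956) = 7101/6196 + 217*(1/24956) = 7101/6196 + 217/24956 = 11159818/9664211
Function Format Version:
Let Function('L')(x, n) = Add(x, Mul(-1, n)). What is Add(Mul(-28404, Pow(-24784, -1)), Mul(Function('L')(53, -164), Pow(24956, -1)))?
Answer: Rational(11159818, 9664211) ≈ 1.1548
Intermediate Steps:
Add(Mul(-28404, Pow(-24784, -1)), Mul(Function('L')(53, -164), Pow(24956, -1))) = Add(Mul(-28404, Pow(-24784, -1)), Mul(Add(53, Mul(-1, -164)), Pow(24956, -1))) = Add(Mul(-28404, Rational(-1, 24784)), Mul(Add(53, 164), Rational(1, 24956))) = Add(Rational(7101, 6196), Mul(217, Rational(1, 24956))) = Add(Rational(7101, 6196), Rational(217, 24956)) = Rational(11159818, 9664211)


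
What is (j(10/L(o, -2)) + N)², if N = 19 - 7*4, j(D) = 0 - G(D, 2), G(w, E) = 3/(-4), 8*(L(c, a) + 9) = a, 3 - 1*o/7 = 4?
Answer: 1089/16 ≈ 68.063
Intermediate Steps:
o = -7 (o = 21 - 7*4 = 21 - 28 = -7)
L(c, a) = -9 + a/8
G(w, E) = -¾ (G(w, E) = 3*(-¼) = -¾)
j(D) = ¾ (j(D) = 0 - 1*(-¾) = 0 + ¾ = ¾)
N = -9 (N = 19 - 28 = -9)
(j(10/L(o, -2)) + N)² = (¾ - 9)² = (-33/4)² = 1089/16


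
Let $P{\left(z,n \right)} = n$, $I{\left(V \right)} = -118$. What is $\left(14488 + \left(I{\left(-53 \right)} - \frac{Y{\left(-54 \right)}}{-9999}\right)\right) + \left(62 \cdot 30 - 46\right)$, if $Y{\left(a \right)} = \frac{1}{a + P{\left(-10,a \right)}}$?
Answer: $\frac{17476972127}{1079892} \approx 16184.0$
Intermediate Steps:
$Y{\left(a \right)} = \frac{1}{2 a}$ ($Y{\left(a \right)} = \frac{1}{a + a} = \frac{1}{2 a}$)
$\left(14488 + \left(I{\left(-53 \right)} - \frac{Y{\left(-54 \right)}}{-9999}\right)\right) + \left(62 \cdot 30 - 46\right) = \left(14488 - \left(118 + \frac{\frac{1}{2} \frac{1}{-54}}{-9999}\right)\right) + \left(62 \cdot 30 - 46\right) = \left(14488 - \left(118 + \frac{1}{2} \left(- \frac{1}{54}\right) \left(- \frac{1}{9999}\right)\right)\right) + \left(1860 - 46\right) = \left(14488 - \left(118 - - \frac{1}{1079892}\right)\right) + 1814 = \left(14488 - \frac{127427257}{1079892}\right) + 1814 = \frac{15518048039}{1079892} + 1814 = \frac{17476972127}{1079892}$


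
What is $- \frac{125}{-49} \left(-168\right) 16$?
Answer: $- \frac{48000}{7} \approx -6857.1$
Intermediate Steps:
$- \frac{125}{-49} \left(-168\right) 16 = \left(-125\right) \left(- \frac{1}{49}\right) \left(-168\right) 16 = \frac{125}{49} \left(-168\right) 16 = \left(- \frac{3000}{7}\right) 16 = - \frac{48000}{7}$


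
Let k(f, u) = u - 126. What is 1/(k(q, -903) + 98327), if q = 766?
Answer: 1/97298 ≈ 1.0278e-5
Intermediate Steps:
k(f, u) = -126 + u
1/(k(q, -903) + 98327) = 1/((-126 - 903) + 98327) = 1/(-1029 + 98327) = 1/97298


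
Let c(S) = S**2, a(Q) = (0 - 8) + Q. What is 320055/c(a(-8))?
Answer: 320055/256 ≈ 1250.2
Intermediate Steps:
a(Q) = -8 + Q
320055/c(a(-8)) = 320055/((-8 - 8)**2) = 320055/((-16)**2) = 320055/256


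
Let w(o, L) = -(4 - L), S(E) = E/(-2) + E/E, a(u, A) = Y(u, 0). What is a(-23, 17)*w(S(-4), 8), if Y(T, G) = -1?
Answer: -4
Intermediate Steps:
a(u, A) = -1
S(E) = 1 - E/2 (S(E) = E*(-½) + 1 = -E/2 + 1 = 1 - E/2)
w(o, L) = -4 + L
a(-23, 17)*w(S(-4), 8) = -(-4 + 8) = -1*4 = -4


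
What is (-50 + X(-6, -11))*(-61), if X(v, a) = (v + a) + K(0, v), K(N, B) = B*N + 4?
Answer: 3843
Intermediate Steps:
K(N, B) = 4 + B*N
X(v, a) = 4 + a + v (X(v, a) = (v + a) + (4 + v*0) = (a + v) + (4 + 0) = (a + v) + 4 = 4 + a + v)
(-50 + X(-6, -11))*(-61) = (-50 + (4 - 11 - 6))*(-61) = (-50 - 13)*(-61) = -63*(-61) = 3843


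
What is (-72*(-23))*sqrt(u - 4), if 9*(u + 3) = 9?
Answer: 1656*I*sqrt(6) ≈ 4056.4*I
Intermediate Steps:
u = -2 (u = -3 + (1/9)*9 = -3 + 1 = -2)
(-72*(-23))*sqrt(u - 4) = (-72*(-23))*sqrt(-2 - 4) = 1656*sqrt(-6) = 1656*(I*sqrt(6)) = 1656*I*sqrt(6)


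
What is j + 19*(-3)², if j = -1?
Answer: 170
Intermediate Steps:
j + 19*(-3)² = -1 + 19*(-3)² = -1 + 19*9 = -1 + 171 = 170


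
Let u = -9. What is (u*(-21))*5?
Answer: 945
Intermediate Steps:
(u*(-21))*5 = -9*(-21)*5 = 189*5 = 945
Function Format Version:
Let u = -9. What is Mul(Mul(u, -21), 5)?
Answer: 945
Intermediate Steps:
Mul(Mul(u, -21), 5) = Mul(Mul(-9, -21), 5) = Mul(189, 5) = 945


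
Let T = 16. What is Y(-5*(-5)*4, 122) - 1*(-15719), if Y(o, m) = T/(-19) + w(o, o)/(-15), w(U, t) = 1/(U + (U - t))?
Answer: 447967481/28500 ≈ 15718.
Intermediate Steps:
w(U, t) = 1/(-t + 2*U)
Y(o, m) = -16/19 - 1/(15*o) (Y(o, m) = 16/(-19) + 1/((-o + 2*o)*(-15)) = 16*(-1/19) - 1/15/o = -16/19 - 1/(15*o))
Y(-5*(-5)*4, 122) - 1*(-15719) = (-19 - 240*(-5*(-5))*4)/(285*((-5*(-5)*4))) - 1*(-15719) = (-19 - 6000*4)/(285*((25*4))) + 15719 = (1/285)*(-19 - 240*100)/100 + 15719 = (1/285)*(1/100)*(-19 - 24000) + 15719 = (1/285)*(1/100)*(-24019) + 15719 = -24019/28500 + 15719 = 447967481/28500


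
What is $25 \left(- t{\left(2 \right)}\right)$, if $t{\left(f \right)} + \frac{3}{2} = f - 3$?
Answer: $\frac{125}{2} \approx 62.5$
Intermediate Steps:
$t{\left(f \right)} = - \frac{9}{2} + f$ ($t{\left(f \right)} = - \frac{3}{2} + \left(f - 3\right) = - \frac{3}{2} + \left(-3 + f\right) = - \frac{9}{2} + f$)
$25 \left(- t{\left(2 \right)}\right) = 25 \left(- (- \frac{9}{2} + 2)\right) = 25 \left(\left(-1\right) \left(- \frac{5}{2}\right)\right) = 25 \cdot \frac{5}{2} = \frac{125}{2}$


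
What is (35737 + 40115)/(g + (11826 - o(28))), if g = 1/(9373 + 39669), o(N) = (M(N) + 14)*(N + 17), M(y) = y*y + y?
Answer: -3719933784/1242920447 ≈ -2.9929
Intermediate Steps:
M(y) = y + y**2 (M(y) = y**2 + y = y + y**2)
o(N) = (14 + N*(1 + N))*(17 + N) (o(N) = (N*(1 + N) + 14)*(N + 17) = (14 + N*(1 + N))*(17 + N))
g = 1/49042 ≈ 2.0391e-5
(35737 + 40115)/(g + (11826 - o(28))) = (35737 + 40115)/(1/49042 + (11826 - (238 + 28**3 + 18*28**2 + 31*28))) = 75852/(1/49042 + (11826 - (238 + 21952 + 18*784 + 868))) = 75852/(1/49042 + (11826 - (238 + 21952 + 14112 + 868))) = 75852/(1/49042 + (11826 - 1*37170)) = 75852/(1/49042 + (11826 - 37170)) = 75852/(1/49042 - 25344) = 75852/(-1242920447/49042) = 75852*(-49042/1242920447) = -3719933784/1242920447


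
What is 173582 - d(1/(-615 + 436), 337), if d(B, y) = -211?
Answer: 173793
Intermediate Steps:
173582 - d(1/(-615 + 436), 337) = 173582 - 1*(-211) = 173582 + 211 = 173793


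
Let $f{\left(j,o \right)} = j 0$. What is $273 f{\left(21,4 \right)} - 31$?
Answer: $-31$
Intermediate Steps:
$f{\left(j,o \right)} = 0$
$273 f{\left(21,4 \right)} - 31 = 273 \cdot 0 - 31 = 0 - 31 = -31$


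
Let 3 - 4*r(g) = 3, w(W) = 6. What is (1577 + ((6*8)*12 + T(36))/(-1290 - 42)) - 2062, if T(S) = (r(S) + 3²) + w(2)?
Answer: -215537/444 ≈ -485.44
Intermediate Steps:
r(g) = 0 (r(g) = ¾ - ¼*3 = ¾ - ¾ = 0)
T(S) = 15 (T(S) = (0 + 3²) + 6 = (0 + 9) + 6 = 9 + 6 = 15)
(1577 + ((6*8)*12 + T(36))/(-1290 - 42)) - 2062 = (1577 + ((6*8)*12 + 15)/(-1290 - 42)) - 2062 = (1577 + (48*12 + 15)/(-1332)) - 2062 = (1577 + (576 + 15)*(-1/1332)) - 2062 = (1577 + 591*(-1/1332)) - 2062 = (1577 - 197/444) - 2062 = 699991/444 - 2062 = -215537/444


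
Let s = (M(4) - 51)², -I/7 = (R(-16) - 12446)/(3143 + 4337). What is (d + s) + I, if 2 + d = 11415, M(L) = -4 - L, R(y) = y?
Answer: 55747177/3740 ≈ 14906.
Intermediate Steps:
I = 43617/3740 (I = -7*(-16 - 12446)/(3143 + 4337) = -(-87234)/7480 = -7*(-6231/3740) = 43617/3740 ≈ 11.662)
d = 11413 (d = -2 + 11415 = 11413)
s = 3481 (s = ((-4 - 1*4) - 51)² = ((-4 - 4) - 51)² = (-8 - 51)² = (-59)² = 3481)
(d + s) + I = (11413 + 3481) + 43617/3740 = 14894 + 43617/3740 = 55747177/3740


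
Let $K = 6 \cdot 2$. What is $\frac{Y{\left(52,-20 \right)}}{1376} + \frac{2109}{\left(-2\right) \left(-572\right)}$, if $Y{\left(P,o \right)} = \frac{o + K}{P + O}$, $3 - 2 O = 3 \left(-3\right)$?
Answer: $\frac{657445}{356642} \approx 1.8434$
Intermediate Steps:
$O = 6$ ($O = \frac{3}{2} - \frac{3 \left(-3\right)}{2} = \frac{3}{2} - - \frac{9}{2} = \frac{3}{2} + \frac{9}{2} = 6$)
$K = 12$
$Y{\left(P,o \right)} = \frac{12 + o}{6 + P}$ ($Y{\left(P,o \right)} = \frac{o + 12}{P + 6} = \frac{12 + o}{6 + P}$)
$\frac{Y{\left(52,-20 \right)}}{1376} + \frac{2109}{\left(-2\right) \left(-572\right)} = \frac{\frac{1}{6 + 52} \left(12 - 20\right)}{1376} + \frac{2109}{\left(-2\right) \left(-572\right)} = \frac{1}{58} \left(-8\right) \frac{1}{1376} + \frac{2109}{1144} = \frac{1}{58} \left(-8\right) \frac{1}{1376} + 2109 \cdot \frac{1}{1144} = \left(- \frac{4}{29}\right) \frac{1}{1376} + \frac{2109}{1144} = - \frac{1}{9976} + \frac{2109}{1144} = \frac{657445}{356642}$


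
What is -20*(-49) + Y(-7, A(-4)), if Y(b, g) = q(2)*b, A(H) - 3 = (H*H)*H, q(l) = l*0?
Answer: 980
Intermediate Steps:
q(l) = 0
A(H) = 3 + H³ (A(H) = 3 + (H*H)*H = 3 + H²*H = 3 + H³)
Y(b, g) = 0 (Y(b, g) = 0*b = 0)
-20*(-49) + Y(-7, A(-4)) = -20*(-49) + 0 = 980 + 0 = 980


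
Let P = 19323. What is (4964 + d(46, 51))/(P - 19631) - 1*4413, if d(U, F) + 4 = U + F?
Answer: -1364261/308 ≈ -4429.4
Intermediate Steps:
d(U, F) = -4 + F + U (d(U, F) = -4 + (U + F) = -4 + (F + U) = -4 + F + U)
(4964 + d(46, 51))/(P - 19631) - 1*4413 = (4964 + (-4 + 51 + 46))/(19323 - 19631) - 1*4413 = (4964 + 93)/(-308) - 4413 = 5057*(-1/308) - 4413 = -5057/308 - 4413 = -1364261/308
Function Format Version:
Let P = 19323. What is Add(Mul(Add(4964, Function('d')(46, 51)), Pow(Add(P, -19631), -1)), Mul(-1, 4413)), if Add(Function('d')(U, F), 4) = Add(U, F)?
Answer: Rational(-1364261, 308) ≈ -4429.4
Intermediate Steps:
Function('d')(U, F) = Add(-4, F, U) (Function('d')(U, F) = Add(-4, Add(U, F)) = Add(-4, Add(F, U)) = Add(-4, F, U))
Add(Mul(Add(4964, Function('d')(46, 51)), Pow(Add(P, -19631), -1)), Mul(-1, 4413)) = Add(Mul(Add(4964, Add(-4, 51, 46)), Pow(Add(19323, -19631), -1)), Mul(-1, 4413)) = Add(Mul(Add(4964, 93), Pow(-308, -1)), -4413) = Add(Mul(5057, Rational(-1, 308)), -4413) = Add(Rational(-5057, 308), -4413) = Rational(-1364261, 308)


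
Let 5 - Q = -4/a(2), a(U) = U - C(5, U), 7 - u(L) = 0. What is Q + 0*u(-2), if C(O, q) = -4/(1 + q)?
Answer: 31/5 ≈ 6.2000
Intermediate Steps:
u(L) = 7 (u(L) = 7 - 1*0 = 7 + 0 = 7)
a(U) = U + 4/(1 + U) (a(U) = U - (-4)/(1 + U) = U + 4/(1 + U))
Q = 31/5 (Q = 5 - (-4)/((4 + 2*(1 + 2))/(1 + 2)) = 5 - (-4)/((4 + 2*3)/3) = 5 - (-4)/((4 + 6)/3) = 5 - (-4)/((⅓)*10) = 5 - (-4)/10/3 = 5 - (-4)*3/10 = 5 - 1*(-6/5) = 5 + 6/5 = 31/5 ≈ 6.2000)
Q + 0*u(-2) = 31/5 + 0*7 = 31/5 + 0 = 31/5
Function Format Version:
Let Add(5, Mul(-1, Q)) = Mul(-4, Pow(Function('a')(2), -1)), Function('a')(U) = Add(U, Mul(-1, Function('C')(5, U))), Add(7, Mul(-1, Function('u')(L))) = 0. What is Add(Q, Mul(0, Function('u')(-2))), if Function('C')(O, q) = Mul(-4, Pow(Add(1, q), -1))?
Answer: Rational(31, 5) ≈ 6.2000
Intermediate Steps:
Function('u')(L) = 7 (Function('u')(L) = Add(7, Mul(-1, 0)) = Add(7, 0) = 7)
Function('a')(U) = Add(U, Mul(4, Pow(Add(1, U), -1))) (Function('a')(U) = Add(U, Mul(-1, Mul(-4, Pow(Add(1, U), -1)))) = Add(U, Mul(4, Pow(Add(1, U), -1))))
Q = Rational(31, 5) (Q = Add(5, Mul(-1, Mul(-4, Pow(Mul(Pow(Add(1, 2), -1), Add(4, Mul(2, Add(1, 2)))), -1)))) = Add(5, Mul(-1, Mul(-4, Pow(Mul(Pow(3, -1), Add(4, Mul(2, 3))), -1)))) = Add(5, Mul(-1, Mul(-4, Pow(Mul(Rational(1, 3), Add(4, 6)), -1)))) = Add(5, Mul(-1, Mul(-4, Pow(Mul(Rational(1, 3), 10), -1)))) = Add(5, Mul(-1, Mul(-4, Pow(Rational(10, 3), -1)))) = Add(5, Mul(-1, Mul(-4, Rational(3, 10)))) = Add(5, Mul(-1, Rational(-6, 5))) = Add(5, Rational(6, 5)) = Rational(31, 5) ≈ 6.2000)
Add(Q, Mul(0, Function('u')(-2))) = Add(Rational(31, 5), Mul(0, 7)) = Add(Rational(31, 5), 0) = Rational(31, 5)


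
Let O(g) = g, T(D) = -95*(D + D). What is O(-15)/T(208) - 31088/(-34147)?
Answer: 245821993/269897888 ≈ 0.91080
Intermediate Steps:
T(D) = -190*D
O(-15)/T(208) - 31088/(-34147) = -15/((-190*208)) - 31088/(-34147) = -15/(-39520) - 31088*(-1/34147) = -15*(-1/39520) + 31088/34147 = 3/7904 + 31088/34147 = 245821993/269897888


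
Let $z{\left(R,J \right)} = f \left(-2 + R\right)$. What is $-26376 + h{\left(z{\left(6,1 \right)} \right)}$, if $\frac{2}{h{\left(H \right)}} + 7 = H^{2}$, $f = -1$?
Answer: $- \frac{237382}{9} \approx -26376.0$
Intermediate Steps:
$z{\left(R,J \right)} = 2 - R$ ($z{\left(R,J \right)} = - (-2 + R) = 2 - R$)
$h{\left(H \right)} = \frac{2}{-7 + H^{2}}$
$-26376 + h{\left(z{\left(6,1 \right)} \right)} = -26376 + \frac{2}{-7 + \left(2 - 6\right)^{2}} = -26376 + \frac{2}{-7 + \left(-4\right)^{2}} = -26376 + \frac{2}{-7 + 16} = -26376 + \frac{2}{9} = - \frac{237382}{9}$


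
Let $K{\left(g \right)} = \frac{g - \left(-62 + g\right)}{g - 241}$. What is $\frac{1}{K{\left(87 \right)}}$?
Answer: $- \frac{77}{31} \approx -2.4839$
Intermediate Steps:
$K{\left(g \right)} = \frac{62}{-241 + g}$
$\frac{1}{K{\left(87 \right)}} = \frac{1}{62 \frac{1}{-241 + 87}} = \frac{1}{62 \frac{1}{-154}} = \frac{1}{62 \left(- \frac{1}{154}\right)} = \frac{1}{- \frac{31}{77}} = - \frac{77}{31}$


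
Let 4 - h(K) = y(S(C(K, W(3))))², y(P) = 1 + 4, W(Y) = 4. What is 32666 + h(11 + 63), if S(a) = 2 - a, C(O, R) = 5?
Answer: 32645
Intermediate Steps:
y(P) = 5
h(K) = -21 (h(K) = 4 - 1*5² = 4 - 1*25 = 4 - 25 = -21)
32666 + h(11 + 63) = 32666 - 21 = 32645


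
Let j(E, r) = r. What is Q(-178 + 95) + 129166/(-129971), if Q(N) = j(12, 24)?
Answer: 2990138/129971 ≈ 23.006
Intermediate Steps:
Q(N) = 24
Q(-178 + 95) + 129166/(-129971) = 24 + 129166/(-129971) = 24 + 129166*(-1/129971) = 24 - 129166/129971 = 2990138/129971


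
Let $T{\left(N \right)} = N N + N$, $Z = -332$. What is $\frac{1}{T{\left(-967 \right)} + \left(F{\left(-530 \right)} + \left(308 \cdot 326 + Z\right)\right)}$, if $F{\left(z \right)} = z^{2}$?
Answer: $\frac{1}{1315098} \approx 7.604 \cdot 10^{-7}$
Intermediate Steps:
$T{\left(N \right)} = N + N^{2}$ ($T{\left(N \right)} = N^{2} + N = N + N^{2}$)
$\frac{1}{T{\left(-967 \right)} + \left(F{\left(-530 \right)} + \left(308 \cdot 326 + Z\right)\right)} = \frac{1}{- 967 \left(1 - 967\right) + \left(\left(-530\right)^{2} + \left(308 \cdot 326 - 332\right)\right)} = \frac{1}{\left(-967\right) \left(-966\right) + \left(280900 + \left(100408 - 332\right)\right)} = \frac{1}{934122 + \left(280900 + 100076\right)} = \frac{1}{934122 + 380976} = \frac{1}{1315098}$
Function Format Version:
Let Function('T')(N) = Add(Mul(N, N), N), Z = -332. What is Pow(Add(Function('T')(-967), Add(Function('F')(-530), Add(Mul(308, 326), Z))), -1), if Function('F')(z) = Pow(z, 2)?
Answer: Rational(1, 1315098) ≈ 7.6040e-7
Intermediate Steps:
Function('T')(N) = Add(N, Pow(N, 2)) (Function('T')(N) = Add(Pow(N, 2), N) = Add(N, Pow(N, 2)))
Pow(Add(Function('T')(-967), Add(Function('F')(-530), Add(Mul(308, 326), Z))), -1) = Pow(Add(Mul(-967, Add(1, -967)), Add(Pow(-530, 2), Add(Mul(308, 326), -332))), -1) = Pow(Add(Mul(-967, -966), Add(280900, Add(100408, -332))), -1) = Pow(Add(934122, Add(280900, 100076)), -1) = Pow(Add(934122, 380976), -1) = Pow(1315098, -1) = Rational(1, 1315098)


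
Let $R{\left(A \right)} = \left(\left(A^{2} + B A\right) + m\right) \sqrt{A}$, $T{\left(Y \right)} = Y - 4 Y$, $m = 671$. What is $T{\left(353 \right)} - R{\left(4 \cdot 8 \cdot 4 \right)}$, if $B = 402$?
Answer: $-1059 - 548088 \sqrt{2} \approx -7.7617 \cdot 10^{5}$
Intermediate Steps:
$T{\left(Y \right)} = - 3 Y$
$R{\left(A \right)} = \sqrt{A} \left(671 + A^{2} + 402 A\right)$ ($R{\left(A \right)} = \left(\left(A^{2} + 402 A\right) + 671\right) \sqrt{A} = \left(671 + A^{2} + 402 A\right) \sqrt{A} = \sqrt{A} \left(671 + A^{2} + 402 A\right)$)
$T{\left(353 \right)} - R{\left(4 \cdot 8 \cdot 4 \right)} = \left(-3\right) 353 - \sqrt{4 \cdot 8 \cdot 4} \left(671 + \left(4 \cdot 8 \cdot 4\right)^{2} + 402 \cdot 4 \cdot 8 \cdot 4\right) = -1059 - \sqrt{32 \cdot 4} \left(671 + \left(32 \cdot 4\right)^{2} + 402 \cdot 32 \cdot 4\right) = -1059 - \sqrt{128} \left(671 + 128^{2} + 402 \cdot 128\right) = -1059 - 8 \sqrt{2} \left(671 + 16384 + 51456\right) = -1059 - 8 \sqrt{2} \cdot 68511 = -1059 - 548088 \sqrt{2}$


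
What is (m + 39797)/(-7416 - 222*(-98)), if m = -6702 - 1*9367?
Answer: 5932/3585 ≈ 1.6547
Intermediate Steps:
m = -16069 (m = -6702 - 9367 = -16069)
(m + 39797)/(-7416 - 222*(-98)) = (-16069 + 39797)/(-7416 - 222*(-98)) = 23728/(-7416 + 21756) = 23728/14340 = 23728*(1/14340) = 5932/3585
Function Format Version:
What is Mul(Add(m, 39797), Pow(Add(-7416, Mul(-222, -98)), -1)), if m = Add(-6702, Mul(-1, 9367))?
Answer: Rational(5932, 3585) ≈ 1.6547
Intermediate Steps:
m = -16069 (m = Add(-6702, -9367) = -16069)
Mul(Add(m, 39797), Pow(Add(-7416, Mul(-222, -98)), -1)) = Mul(Add(-16069, 39797), Pow(Add(-7416, Mul(-222, -98)), -1)) = Mul(23728, Pow(Add(-7416, 21756), -1)) = Mul(23728, Pow(14340, -1)) = Mul(23728, Rational(1, 14340)) = Rational(5932, 3585)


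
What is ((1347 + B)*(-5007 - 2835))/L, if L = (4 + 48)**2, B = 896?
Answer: -8794803/1352 ≈ -6505.0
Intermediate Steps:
L = 2704 (L = 52**2 = 2704)
((1347 + B)*(-5007 - 2835))/L = ((1347 + 896)*(-5007 - 2835))/2704 = (2243*(-7842))*(1/2704) = -17589606*1/2704 = -8794803/1352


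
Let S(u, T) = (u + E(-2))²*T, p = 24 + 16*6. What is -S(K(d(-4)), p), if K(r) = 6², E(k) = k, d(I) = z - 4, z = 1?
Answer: -138720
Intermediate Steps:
d(I) = -3 (d(I) = 1 - 4 = -3)
p = 120 (p = 24 + 96 = 120)
K(r) = 36
S(u, T) = T*(-2 + u)² (S(u, T) = (u - 2)²*T = (-2 + u)²*T = T*(-2 + u)²)
-S(K(d(-4)), p) = -120*(-2 + 36)² = -120*34² = -120*1156 = -1*138720 = -138720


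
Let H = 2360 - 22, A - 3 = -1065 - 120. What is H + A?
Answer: 1156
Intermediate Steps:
A = -1182 (A = 3 + (-1065 - 120) = 3 - 1185 = -1182)
H = 2338
H + A = 2338 - 1182 = 1156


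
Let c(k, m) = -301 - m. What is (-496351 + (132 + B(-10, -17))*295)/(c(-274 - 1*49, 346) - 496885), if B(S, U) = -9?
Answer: 230033/248766 ≈ 0.92470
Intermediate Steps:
(-496351 + (132 + B(-10, -17))*295)/(c(-274 - 1*49, 346) - 496885) = (-496351 + (132 - 9)*295)/((-301 - 1*346) - 496885) = (-496351 + 123*295)/((-301 - 346) - 496885) = (-496351 + 36285)/(-647 - 496885) = -460066/(-497532) = -460066*(-1/497532) = 230033/248766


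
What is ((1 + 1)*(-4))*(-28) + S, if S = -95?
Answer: 129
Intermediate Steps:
((1 + 1)*(-4))*(-28) + S = ((1 + 1)*(-4))*(-28) - 95 = (2*(-4))*(-28) - 95 = -8*(-28) - 95 = 224 - 95 = 129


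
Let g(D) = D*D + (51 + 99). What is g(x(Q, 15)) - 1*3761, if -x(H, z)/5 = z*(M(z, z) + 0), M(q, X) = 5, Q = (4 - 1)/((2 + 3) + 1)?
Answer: 137014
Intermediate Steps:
Q = ½ (Q = 3/(5 + 1) = 3/6 = 3*(⅙) = ½ ≈ 0.50000)
x(H, z) = -25*z (x(H, z) = -5*z*(5 + 0) = -5*z*5 = -25*z)
g(D) = 150 + D² (g(D) = D² + 150 = 150 + D²)
g(x(Q, 15)) - 1*3761 = (150 + (-25*15)²) - 1*3761 = (150 + (-375)²) - 3761 = (150 + 140625) - 3761 = 140775 - 3761 = 137014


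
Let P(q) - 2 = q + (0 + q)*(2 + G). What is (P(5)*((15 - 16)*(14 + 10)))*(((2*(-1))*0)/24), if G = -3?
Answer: 0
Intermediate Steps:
P(q) = 2 (P(q) = 2 + (q + (0 + q)*(2 - 3)) = 2 + (q + q*(-1)) = 2 + (q - q) = 2 + 0 = 2)
(P(5)*((15 - 16)*(14 + 10)))*(((2*(-1))*0)/24) = (2*((15 - 16)*(14 + 10)))*(((2*(-1))*0)/24) = (2*(-1*24))*(-2*0*(1/24)) = (2*(-24))*(0*(1/24)) = -48*0 = 0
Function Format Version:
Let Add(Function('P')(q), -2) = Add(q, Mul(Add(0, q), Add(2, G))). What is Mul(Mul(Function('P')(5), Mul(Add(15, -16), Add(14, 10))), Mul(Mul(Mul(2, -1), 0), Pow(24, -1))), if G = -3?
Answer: 0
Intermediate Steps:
Function('P')(q) = 2 (Function('P')(q) = Add(2, Add(q, Mul(Add(0, q), Add(2, -3)))) = Add(2, Add(q, Mul(q, -1))) = Add(2, Add(q, Mul(-1, q))) = Add(2, 0) = 2)
Mul(Mul(Function('P')(5), Mul(Add(15, -16), Add(14, 10))), Mul(Mul(Mul(2, -1), 0), Pow(24, -1))) = Mul(Mul(2, Mul(Add(15, -16), Add(14, 10))), Mul(Mul(Mul(2, -1), 0), Pow(24, -1))) = Mul(Mul(2, Mul(-1, 24)), Mul(Mul(-2, 0), Rational(1, 24))) = Mul(Mul(2, -24), Mul(0, Rational(1, 24))) = Mul(-48, 0) = 0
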